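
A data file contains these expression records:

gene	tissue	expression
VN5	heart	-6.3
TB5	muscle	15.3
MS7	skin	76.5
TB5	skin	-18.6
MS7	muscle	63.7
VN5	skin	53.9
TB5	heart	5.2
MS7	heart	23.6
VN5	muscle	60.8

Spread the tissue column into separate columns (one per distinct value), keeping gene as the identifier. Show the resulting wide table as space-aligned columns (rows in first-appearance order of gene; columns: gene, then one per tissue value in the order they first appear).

Columns: gene plus the 3 distinct tissue values (heart, muscle, skin).
For example, row VN5 column heart takes expression=-6.3 from the long row (VN5, heart).

gene  heart  muscle  skin 
VN5   -6.3   60.8    53.9 
TB5   5.2    15.3    -18.6
MS7   23.6   63.7    76.5 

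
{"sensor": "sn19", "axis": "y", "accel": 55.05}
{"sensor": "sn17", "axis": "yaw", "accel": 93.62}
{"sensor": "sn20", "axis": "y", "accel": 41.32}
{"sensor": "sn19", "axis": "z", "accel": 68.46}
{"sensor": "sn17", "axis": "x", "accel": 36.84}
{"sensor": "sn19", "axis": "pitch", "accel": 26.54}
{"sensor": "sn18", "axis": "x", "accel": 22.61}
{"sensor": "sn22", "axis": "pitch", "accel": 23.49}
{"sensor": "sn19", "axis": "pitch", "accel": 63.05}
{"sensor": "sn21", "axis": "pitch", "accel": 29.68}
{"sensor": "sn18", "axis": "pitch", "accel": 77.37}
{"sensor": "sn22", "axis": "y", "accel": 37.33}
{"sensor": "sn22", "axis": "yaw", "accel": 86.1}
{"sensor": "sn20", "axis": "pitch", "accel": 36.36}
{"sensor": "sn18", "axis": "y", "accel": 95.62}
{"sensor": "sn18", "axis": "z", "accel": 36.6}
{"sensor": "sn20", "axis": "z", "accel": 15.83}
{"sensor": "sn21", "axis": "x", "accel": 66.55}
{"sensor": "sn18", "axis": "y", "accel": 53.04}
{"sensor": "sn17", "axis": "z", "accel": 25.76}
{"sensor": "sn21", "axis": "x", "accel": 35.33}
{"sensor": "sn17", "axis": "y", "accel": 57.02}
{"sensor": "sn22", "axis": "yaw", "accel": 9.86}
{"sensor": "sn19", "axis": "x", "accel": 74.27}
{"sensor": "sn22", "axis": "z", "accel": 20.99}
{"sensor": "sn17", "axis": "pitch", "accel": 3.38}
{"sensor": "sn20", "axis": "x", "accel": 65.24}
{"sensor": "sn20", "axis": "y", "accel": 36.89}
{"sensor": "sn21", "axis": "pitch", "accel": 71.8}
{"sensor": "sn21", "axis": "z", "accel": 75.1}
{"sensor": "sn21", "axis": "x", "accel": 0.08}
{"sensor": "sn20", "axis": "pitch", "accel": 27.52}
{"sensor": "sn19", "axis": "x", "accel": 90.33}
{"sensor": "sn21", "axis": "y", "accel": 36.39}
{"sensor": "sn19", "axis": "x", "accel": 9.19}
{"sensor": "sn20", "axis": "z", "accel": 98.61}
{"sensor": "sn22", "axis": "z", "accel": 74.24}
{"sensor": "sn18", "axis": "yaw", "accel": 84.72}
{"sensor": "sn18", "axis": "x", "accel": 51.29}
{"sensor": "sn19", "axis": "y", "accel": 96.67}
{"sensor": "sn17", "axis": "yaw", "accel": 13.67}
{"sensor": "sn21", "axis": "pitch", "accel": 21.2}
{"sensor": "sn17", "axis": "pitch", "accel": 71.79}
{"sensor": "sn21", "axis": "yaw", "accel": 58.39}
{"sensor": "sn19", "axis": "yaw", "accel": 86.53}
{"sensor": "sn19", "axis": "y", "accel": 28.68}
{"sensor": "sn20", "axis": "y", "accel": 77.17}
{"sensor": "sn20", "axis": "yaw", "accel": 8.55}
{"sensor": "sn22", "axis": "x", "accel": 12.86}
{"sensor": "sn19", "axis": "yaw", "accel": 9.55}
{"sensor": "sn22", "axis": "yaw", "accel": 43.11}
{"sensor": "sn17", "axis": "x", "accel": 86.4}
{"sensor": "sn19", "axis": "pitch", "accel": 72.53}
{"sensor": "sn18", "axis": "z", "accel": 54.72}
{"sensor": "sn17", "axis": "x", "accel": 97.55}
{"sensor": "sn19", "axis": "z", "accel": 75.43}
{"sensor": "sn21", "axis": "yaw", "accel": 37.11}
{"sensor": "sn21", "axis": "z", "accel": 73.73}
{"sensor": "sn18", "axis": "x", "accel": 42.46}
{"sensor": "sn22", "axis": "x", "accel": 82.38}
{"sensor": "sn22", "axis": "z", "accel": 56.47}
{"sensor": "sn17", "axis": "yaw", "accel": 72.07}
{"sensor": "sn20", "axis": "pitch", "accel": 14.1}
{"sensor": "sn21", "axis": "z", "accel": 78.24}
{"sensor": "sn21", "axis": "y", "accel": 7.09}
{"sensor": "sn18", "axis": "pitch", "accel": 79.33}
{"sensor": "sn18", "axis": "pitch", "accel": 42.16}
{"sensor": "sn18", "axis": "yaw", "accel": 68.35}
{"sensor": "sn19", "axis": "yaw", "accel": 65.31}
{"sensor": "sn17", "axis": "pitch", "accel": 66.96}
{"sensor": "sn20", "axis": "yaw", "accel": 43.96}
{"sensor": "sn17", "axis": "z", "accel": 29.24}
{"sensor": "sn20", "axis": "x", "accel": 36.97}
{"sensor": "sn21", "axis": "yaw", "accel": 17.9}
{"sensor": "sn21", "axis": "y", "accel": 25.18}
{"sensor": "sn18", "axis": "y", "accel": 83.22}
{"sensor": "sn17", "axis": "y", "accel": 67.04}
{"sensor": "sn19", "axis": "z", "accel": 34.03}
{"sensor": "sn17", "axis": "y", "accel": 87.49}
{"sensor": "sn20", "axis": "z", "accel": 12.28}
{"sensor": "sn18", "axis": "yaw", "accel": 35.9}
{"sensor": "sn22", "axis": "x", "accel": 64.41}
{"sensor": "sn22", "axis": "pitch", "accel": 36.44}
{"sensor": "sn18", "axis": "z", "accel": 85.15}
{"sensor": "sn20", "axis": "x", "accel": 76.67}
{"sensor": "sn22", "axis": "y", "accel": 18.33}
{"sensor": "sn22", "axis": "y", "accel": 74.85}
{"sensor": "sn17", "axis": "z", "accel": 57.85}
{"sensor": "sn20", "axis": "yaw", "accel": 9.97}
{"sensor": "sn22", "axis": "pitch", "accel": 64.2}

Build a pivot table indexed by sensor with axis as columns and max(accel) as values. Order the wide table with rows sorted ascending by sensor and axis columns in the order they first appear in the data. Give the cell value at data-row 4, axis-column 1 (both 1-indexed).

77.17

With rows sorted ascending by sensor, row 4 is sensor=sn20. axis columns in first-appearance order: y, yaw, z, x, pitch; column 1 is y.
Long rows with sensor=sn20, axis=y: max(41.32, 36.89, 77.17) = 77.17.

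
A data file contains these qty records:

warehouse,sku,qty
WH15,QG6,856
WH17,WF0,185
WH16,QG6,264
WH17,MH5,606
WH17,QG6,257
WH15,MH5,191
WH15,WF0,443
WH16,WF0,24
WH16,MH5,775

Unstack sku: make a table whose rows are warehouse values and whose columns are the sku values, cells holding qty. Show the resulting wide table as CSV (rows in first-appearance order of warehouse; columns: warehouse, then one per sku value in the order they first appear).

Columns: warehouse plus the 3 distinct sku values (QG6, WF0, MH5).
For example, row WH15 column QG6 takes qty=856 from the long row (WH15, QG6).

warehouse,QG6,WF0,MH5
WH15,856,443,191
WH17,257,185,606
WH16,264,24,775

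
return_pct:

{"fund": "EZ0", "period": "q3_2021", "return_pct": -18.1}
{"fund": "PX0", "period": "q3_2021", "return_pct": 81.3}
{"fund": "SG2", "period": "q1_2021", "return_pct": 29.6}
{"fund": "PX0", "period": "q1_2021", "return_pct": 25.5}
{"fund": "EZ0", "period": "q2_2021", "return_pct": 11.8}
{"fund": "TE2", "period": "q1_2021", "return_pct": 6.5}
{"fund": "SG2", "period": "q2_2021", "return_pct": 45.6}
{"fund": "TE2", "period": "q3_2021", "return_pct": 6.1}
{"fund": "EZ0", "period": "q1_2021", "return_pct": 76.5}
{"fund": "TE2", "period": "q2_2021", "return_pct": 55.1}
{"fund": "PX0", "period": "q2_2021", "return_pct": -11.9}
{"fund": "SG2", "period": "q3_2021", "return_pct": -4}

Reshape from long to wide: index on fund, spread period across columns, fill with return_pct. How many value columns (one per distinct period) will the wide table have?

3 distinct period values: q1_2021, q2_2021, q3_2021.

3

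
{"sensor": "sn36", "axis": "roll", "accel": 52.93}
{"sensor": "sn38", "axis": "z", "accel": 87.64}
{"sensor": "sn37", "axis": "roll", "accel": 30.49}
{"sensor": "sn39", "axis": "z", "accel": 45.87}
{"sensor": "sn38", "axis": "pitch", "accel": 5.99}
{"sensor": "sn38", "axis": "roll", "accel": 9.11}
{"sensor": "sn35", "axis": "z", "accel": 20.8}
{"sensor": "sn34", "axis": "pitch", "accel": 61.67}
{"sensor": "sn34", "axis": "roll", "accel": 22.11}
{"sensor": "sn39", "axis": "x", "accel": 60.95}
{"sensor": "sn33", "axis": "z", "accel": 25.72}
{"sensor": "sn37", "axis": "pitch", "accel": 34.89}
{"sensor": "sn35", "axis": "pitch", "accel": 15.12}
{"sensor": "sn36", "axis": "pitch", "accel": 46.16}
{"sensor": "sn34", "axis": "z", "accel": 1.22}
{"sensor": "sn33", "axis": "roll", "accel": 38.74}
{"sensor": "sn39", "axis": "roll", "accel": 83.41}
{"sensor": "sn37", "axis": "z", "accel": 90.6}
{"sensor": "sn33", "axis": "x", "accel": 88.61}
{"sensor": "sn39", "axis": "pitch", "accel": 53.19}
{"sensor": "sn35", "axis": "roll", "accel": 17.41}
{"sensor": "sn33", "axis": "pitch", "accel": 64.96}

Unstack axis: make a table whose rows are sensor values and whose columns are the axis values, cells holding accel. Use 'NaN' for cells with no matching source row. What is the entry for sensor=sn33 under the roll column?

The long row with sensor=sn33, axis=roll has accel=38.74.

38.74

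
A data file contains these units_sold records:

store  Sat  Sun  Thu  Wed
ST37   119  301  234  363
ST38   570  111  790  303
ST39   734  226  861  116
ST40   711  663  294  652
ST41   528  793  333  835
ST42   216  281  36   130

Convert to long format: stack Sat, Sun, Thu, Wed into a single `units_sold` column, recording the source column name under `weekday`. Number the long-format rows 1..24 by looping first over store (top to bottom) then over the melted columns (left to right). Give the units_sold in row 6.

111

24 rows total (6 × 4). Row 6: index ⌊(6-1)/4⌋ = 1 into store → ST38; (6-1) mod 4 = 1 into the melted columns → Sun.
So row 6 is (ST38, Sun, 111); units_sold = 111.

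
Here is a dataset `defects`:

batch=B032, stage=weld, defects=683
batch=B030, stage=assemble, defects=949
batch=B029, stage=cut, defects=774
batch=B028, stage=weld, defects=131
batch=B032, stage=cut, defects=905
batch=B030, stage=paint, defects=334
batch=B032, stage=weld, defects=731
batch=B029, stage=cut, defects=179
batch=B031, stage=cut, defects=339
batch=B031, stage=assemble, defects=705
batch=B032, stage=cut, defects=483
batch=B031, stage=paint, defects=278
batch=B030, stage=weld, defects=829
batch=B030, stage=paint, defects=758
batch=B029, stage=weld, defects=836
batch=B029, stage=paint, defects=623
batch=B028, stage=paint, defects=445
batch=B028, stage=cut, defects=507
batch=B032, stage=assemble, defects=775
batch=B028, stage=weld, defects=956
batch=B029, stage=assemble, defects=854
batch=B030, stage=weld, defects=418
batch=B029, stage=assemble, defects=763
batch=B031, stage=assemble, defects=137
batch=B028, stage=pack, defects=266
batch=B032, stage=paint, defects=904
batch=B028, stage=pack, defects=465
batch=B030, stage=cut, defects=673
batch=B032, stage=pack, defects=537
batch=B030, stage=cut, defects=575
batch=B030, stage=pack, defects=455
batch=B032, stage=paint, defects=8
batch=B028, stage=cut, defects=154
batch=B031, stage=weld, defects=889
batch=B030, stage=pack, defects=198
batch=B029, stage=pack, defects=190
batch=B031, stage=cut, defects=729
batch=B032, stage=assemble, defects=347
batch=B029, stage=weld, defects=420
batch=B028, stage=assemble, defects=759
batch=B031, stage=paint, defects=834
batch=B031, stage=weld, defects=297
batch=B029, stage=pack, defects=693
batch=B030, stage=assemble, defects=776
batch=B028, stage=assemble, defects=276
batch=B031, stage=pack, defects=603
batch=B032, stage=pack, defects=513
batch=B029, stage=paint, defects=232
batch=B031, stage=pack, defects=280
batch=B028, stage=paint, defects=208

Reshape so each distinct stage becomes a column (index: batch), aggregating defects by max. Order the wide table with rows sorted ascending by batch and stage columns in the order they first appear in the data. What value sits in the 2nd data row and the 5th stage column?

693

With rows sorted ascending by batch, row 2 is batch=B029. stage columns in first-appearance order: weld, assemble, cut, paint, pack; column 5 is pack.
Long rows with batch=B029, stage=pack: max(190, 693) = 693.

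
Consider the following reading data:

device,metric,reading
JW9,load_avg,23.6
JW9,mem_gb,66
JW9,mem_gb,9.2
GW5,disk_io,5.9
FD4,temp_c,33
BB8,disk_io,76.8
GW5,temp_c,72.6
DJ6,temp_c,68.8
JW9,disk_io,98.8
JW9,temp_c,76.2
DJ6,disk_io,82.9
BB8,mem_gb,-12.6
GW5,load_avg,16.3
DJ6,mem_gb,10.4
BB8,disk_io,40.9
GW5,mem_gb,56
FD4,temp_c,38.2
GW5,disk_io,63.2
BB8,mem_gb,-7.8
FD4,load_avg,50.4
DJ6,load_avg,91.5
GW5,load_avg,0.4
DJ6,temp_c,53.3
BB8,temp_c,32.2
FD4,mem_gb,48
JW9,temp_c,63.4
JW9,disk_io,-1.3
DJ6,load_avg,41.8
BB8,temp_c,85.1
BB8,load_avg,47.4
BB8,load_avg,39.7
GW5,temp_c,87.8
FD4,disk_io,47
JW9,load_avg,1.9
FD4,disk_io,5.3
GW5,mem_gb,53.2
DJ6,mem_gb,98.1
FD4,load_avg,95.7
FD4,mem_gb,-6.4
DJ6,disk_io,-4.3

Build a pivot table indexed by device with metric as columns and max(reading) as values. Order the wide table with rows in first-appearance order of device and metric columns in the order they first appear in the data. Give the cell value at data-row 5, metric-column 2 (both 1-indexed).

98.1

With rows in first-appearance order of device, row 5 is device=DJ6. metric columns in first-appearance order: load_avg, mem_gb, disk_io, temp_c; column 2 is mem_gb.
Long rows with device=DJ6, metric=mem_gb: max(10.4, 98.1) = 98.1.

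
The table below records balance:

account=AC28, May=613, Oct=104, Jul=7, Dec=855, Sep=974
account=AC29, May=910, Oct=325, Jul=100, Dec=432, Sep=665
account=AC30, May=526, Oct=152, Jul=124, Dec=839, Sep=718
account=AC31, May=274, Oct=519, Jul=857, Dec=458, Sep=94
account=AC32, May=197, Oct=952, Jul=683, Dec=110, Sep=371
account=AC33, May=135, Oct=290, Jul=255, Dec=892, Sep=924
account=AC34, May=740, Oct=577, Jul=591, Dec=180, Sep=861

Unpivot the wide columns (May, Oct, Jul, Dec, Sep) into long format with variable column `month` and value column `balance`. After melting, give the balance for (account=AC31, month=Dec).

Unpivoting turns each (account, wide-column) pair into one long row.
The wide cell at row AC31, column Dec holds 458, so the long row (AC31, Dec) has balance=458.

458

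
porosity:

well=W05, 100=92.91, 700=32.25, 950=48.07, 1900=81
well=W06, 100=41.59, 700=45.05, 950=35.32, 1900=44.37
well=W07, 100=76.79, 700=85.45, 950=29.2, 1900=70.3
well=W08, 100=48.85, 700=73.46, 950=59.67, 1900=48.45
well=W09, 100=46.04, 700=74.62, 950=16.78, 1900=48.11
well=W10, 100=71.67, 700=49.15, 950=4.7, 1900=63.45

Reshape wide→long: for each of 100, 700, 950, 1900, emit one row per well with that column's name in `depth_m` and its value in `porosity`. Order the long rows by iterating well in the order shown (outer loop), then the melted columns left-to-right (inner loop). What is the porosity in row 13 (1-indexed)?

24 rows total (6 × 4). Row 13: index ⌊(13-1)/4⌋ = 3 into well → W08; (13-1) mod 4 = 0 into the melted columns → 100.
So row 13 is (W08, 100, 48.85); porosity = 48.85.

48.85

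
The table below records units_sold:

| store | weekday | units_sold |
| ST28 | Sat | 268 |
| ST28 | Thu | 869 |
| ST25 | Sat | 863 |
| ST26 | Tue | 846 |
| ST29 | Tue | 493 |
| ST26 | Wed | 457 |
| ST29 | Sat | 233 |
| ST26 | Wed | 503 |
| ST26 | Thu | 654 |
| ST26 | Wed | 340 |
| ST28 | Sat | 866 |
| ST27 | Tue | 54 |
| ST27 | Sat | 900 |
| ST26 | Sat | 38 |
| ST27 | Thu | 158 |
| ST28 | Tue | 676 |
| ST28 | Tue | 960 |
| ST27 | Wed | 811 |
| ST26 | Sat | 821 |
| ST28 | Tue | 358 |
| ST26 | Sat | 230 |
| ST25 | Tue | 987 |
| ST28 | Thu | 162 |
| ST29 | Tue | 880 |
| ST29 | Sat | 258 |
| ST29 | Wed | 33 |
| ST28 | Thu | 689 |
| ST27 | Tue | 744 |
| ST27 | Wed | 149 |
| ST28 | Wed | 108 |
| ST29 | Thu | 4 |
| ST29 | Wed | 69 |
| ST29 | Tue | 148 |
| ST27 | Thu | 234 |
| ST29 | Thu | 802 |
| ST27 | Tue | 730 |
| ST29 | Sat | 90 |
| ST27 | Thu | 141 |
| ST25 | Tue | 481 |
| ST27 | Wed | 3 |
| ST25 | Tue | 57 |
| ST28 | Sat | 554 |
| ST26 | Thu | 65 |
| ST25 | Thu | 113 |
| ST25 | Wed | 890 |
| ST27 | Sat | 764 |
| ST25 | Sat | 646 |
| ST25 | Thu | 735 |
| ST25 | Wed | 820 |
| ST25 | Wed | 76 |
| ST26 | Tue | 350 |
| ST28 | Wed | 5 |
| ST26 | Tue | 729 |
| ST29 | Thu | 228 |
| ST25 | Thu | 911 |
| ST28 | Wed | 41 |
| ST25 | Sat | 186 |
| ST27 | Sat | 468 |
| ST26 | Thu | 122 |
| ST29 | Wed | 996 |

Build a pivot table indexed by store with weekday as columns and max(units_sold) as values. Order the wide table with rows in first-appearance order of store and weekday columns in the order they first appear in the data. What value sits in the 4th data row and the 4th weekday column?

With rows in first-appearance order of store, row 4 is store=ST29. weekday columns in first-appearance order: Sat, Thu, Tue, Wed; column 4 is Wed.
Long rows with store=ST29, weekday=Wed: max(33, 69, 996) = 996.

996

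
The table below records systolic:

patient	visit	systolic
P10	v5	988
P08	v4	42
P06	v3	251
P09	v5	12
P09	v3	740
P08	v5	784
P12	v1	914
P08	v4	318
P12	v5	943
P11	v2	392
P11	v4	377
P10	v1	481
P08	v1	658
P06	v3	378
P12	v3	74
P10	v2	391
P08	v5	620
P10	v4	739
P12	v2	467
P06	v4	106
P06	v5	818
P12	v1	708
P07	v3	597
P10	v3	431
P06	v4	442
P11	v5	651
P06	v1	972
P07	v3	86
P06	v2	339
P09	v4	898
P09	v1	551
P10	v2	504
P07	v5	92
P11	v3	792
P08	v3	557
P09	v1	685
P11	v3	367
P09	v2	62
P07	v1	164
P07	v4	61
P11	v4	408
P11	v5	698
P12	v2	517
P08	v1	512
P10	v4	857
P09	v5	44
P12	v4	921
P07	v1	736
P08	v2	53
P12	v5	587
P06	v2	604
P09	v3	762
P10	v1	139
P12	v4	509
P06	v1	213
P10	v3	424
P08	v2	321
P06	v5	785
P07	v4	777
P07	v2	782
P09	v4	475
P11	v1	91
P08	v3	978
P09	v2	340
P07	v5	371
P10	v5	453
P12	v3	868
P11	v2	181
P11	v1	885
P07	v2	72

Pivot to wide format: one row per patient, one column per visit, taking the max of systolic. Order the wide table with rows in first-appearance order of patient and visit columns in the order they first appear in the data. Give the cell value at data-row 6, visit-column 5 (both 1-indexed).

With rows in first-appearance order of patient, row 6 is patient=P11. visit columns in first-appearance order: v5, v4, v3, v1, v2; column 5 is v2.
Long rows with patient=P11, visit=v2: max(392, 181) = 392.

392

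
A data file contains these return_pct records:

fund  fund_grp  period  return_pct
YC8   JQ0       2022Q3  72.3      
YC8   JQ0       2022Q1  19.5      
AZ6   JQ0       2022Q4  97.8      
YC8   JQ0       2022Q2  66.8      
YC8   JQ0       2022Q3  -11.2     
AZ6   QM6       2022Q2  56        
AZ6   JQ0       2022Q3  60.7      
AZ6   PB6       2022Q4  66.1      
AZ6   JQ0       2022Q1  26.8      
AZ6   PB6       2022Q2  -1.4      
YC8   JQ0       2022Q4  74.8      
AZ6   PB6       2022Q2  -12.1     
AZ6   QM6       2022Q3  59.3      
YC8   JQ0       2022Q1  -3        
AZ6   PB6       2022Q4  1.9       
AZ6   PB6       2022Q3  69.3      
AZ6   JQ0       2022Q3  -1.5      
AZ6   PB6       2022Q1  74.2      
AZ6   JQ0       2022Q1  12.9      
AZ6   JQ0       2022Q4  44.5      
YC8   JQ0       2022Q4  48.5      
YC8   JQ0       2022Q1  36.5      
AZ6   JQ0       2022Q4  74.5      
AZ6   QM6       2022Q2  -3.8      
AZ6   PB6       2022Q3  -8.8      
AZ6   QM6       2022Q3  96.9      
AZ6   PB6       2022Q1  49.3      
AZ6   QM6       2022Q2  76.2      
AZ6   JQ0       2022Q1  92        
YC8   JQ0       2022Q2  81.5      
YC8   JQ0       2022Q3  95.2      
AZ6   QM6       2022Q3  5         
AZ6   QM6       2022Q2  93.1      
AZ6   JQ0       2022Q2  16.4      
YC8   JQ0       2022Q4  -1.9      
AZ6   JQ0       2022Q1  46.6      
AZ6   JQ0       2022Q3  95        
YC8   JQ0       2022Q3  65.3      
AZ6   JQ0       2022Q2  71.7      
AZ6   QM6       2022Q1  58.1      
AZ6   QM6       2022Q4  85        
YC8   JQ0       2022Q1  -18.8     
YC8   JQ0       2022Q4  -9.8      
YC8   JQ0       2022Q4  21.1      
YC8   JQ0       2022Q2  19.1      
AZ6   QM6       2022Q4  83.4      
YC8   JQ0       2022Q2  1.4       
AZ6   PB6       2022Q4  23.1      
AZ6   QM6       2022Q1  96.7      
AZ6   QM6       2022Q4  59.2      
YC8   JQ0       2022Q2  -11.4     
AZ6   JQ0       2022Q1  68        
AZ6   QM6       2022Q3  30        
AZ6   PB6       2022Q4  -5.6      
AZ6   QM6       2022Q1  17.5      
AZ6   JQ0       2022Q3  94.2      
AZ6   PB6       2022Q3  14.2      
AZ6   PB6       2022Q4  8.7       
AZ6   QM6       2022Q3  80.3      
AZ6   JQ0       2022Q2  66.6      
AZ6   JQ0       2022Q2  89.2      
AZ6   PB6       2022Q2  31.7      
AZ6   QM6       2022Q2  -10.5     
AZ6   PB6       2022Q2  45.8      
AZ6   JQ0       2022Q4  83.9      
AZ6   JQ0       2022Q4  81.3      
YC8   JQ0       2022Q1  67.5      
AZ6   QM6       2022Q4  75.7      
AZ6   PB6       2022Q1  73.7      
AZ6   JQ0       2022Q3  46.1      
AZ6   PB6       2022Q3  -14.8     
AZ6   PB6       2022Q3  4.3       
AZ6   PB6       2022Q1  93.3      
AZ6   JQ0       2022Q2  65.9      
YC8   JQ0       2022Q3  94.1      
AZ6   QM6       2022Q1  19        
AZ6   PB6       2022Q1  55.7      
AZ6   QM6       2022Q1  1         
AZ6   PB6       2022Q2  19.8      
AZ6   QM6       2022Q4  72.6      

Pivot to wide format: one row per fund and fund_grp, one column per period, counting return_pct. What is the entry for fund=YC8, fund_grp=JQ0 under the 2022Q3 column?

Rows with fund=YC8, fund_grp=JQ0 and period=2022Q3: return_pct values are 72.3, -11.2, 95.2, 65.3, 94.1.
5 rows match — count = 5.

5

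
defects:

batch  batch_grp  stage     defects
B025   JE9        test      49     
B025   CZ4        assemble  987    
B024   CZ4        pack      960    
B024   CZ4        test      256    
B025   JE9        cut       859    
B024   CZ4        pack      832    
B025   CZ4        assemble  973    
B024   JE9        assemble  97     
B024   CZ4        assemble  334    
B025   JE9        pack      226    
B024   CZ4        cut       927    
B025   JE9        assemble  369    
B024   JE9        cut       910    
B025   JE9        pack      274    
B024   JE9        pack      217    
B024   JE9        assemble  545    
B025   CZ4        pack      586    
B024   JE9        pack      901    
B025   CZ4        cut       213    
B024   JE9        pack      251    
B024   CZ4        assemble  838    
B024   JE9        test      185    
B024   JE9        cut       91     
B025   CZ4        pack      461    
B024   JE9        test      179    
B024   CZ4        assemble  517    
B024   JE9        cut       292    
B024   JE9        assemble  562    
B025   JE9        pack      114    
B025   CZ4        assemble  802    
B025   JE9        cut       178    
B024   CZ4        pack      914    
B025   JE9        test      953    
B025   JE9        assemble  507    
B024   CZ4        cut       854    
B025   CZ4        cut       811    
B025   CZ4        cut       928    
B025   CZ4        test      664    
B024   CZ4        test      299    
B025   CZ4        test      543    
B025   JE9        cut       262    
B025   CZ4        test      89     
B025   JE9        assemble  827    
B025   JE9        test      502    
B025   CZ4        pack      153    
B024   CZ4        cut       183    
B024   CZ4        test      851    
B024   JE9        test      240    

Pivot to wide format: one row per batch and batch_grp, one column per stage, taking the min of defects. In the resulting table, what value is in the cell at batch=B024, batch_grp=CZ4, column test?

Rows with batch=B024, batch_grp=CZ4 and stage=test: defects values are 256, 299, 851.
min(256, 299, 851) = 256.

256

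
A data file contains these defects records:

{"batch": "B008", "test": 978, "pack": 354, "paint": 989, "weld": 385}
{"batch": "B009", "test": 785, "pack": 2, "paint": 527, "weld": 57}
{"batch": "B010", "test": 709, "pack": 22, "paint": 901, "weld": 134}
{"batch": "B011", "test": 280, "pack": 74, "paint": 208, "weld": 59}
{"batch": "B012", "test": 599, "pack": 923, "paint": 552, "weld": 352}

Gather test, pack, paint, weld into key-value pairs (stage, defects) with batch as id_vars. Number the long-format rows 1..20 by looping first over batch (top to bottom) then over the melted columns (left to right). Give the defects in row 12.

20 rows total (5 × 4). Row 12: index ⌊(12-1)/4⌋ = 2 into batch → B010; (12-1) mod 4 = 3 into the melted columns → weld.
So row 12 is (B010, weld, 134); defects = 134.

134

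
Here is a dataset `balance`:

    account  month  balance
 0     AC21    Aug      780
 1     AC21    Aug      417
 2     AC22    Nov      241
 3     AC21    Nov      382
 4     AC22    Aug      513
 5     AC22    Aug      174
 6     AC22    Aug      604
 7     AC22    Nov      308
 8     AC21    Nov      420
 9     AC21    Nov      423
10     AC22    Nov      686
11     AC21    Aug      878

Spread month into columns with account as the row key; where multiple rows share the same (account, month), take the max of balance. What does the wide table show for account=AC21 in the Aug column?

878

Rows with account=AC21 and month=Aug: balance values are 780, 417, 878.
max(780, 417, 878) = 878.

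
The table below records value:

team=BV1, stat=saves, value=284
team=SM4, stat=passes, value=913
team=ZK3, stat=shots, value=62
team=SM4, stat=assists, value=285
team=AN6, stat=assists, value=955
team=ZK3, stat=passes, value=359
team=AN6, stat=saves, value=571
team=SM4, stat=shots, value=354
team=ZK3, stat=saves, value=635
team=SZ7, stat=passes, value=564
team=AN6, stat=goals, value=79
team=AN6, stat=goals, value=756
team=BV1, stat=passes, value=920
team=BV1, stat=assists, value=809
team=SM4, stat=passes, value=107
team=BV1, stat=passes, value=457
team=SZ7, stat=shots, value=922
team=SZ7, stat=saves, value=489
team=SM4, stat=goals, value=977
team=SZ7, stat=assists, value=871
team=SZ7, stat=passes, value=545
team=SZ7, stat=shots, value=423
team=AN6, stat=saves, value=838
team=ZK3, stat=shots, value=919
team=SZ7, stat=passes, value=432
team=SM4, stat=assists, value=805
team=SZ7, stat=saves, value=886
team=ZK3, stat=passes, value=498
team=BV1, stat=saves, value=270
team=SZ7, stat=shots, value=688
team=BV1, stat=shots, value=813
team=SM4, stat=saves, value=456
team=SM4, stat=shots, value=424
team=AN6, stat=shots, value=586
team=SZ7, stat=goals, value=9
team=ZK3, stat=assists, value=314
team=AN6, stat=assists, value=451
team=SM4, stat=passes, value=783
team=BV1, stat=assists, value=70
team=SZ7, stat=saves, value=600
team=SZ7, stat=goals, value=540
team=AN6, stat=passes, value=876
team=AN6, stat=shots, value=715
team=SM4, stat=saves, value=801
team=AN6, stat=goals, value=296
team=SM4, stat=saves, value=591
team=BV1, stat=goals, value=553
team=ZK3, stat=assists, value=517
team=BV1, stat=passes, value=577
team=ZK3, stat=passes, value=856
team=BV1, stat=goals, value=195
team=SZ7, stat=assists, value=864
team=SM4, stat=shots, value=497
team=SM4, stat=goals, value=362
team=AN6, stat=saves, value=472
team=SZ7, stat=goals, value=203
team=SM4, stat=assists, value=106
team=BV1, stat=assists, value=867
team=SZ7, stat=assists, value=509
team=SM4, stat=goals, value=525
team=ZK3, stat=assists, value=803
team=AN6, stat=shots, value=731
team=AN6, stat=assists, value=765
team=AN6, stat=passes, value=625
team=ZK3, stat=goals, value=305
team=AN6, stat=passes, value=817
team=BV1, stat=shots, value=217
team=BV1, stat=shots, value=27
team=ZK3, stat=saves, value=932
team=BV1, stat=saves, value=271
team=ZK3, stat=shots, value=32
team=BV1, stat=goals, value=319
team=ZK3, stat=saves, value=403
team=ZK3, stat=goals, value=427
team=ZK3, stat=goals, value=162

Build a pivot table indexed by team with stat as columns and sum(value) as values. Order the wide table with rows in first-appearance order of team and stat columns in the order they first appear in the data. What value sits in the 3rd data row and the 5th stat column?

894

With rows in first-appearance order of team, row 3 is team=ZK3. stat columns in first-appearance order: saves, passes, shots, assists, goals; column 5 is goals.
Long rows with team=ZK3, stat=goals: 305 + 427 + 162 = 894.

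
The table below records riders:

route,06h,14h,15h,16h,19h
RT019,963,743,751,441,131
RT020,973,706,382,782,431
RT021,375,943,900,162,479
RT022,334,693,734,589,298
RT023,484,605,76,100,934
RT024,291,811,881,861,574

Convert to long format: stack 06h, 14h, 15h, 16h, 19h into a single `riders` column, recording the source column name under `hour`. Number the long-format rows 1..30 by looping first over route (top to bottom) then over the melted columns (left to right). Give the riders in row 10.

431

30 rows total (6 × 5). Row 10: index ⌊(10-1)/5⌋ = 1 into route → RT020; (10-1) mod 5 = 4 into the melted columns → 19h.
So row 10 is (RT020, 19h, 431); riders = 431.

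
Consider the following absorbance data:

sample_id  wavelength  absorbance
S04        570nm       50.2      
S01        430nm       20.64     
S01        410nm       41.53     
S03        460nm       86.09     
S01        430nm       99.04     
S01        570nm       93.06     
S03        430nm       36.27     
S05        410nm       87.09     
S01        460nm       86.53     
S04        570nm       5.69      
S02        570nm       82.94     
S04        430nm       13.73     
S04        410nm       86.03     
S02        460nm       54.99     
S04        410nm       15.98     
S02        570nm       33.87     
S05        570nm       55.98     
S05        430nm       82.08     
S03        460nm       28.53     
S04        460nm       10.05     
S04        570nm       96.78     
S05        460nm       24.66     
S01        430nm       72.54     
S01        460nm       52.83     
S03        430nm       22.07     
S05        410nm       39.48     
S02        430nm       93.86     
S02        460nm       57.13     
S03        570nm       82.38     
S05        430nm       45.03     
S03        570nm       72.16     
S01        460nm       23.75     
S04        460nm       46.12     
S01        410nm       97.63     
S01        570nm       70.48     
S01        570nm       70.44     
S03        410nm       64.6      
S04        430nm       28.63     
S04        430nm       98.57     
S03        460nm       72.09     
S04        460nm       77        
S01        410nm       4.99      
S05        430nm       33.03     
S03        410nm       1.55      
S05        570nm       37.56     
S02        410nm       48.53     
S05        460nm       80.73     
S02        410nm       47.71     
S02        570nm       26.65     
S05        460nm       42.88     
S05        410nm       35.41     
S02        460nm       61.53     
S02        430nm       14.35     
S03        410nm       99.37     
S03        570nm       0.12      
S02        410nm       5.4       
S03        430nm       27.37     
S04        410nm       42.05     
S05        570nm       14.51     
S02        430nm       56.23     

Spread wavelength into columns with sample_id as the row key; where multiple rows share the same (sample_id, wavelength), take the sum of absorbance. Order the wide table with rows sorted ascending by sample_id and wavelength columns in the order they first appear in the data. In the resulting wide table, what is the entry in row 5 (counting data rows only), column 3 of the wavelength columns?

161.98

With rows sorted ascending by sample_id, row 5 is sample_id=S05. wavelength columns in first-appearance order: 570nm, 430nm, 410nm, 460nm; column 3 is 410nm.
Long rows with sample_id=S05, wavelength=410nm: 87.09 + 39.48 + 35.41 = 161.98.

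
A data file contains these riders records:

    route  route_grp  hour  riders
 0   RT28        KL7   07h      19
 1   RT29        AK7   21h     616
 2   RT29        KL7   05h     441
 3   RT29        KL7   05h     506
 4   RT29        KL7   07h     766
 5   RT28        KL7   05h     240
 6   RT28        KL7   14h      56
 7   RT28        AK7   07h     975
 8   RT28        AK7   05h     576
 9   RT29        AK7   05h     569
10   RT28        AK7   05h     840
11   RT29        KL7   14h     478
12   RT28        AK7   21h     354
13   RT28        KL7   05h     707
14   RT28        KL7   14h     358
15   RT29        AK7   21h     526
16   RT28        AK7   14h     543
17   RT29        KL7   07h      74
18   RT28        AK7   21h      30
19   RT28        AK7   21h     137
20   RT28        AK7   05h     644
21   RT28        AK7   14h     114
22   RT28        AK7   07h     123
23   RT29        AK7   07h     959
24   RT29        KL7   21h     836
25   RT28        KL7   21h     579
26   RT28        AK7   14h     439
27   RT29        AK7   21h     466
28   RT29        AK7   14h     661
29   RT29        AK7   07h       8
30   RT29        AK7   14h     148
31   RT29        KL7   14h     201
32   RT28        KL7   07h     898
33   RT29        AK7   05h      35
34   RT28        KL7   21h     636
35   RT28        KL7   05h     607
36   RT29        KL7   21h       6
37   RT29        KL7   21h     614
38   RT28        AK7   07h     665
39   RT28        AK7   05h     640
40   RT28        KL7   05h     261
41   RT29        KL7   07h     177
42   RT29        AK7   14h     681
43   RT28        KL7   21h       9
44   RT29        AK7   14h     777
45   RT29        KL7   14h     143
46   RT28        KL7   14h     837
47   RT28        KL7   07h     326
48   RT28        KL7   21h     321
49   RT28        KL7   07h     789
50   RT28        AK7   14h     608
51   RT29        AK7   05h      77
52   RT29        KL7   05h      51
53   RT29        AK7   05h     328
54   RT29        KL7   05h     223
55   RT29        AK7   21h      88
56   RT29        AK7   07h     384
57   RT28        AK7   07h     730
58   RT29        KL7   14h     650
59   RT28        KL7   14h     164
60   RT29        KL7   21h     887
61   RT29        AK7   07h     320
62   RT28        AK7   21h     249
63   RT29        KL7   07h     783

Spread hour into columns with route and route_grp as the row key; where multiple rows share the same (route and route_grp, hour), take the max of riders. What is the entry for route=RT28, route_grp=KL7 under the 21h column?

Rows with route=RT28, route_grp=KL7 and hour=21h: riders values are 579, 636, 9, 321.
max(579, 636, 9, 321) = 636.

636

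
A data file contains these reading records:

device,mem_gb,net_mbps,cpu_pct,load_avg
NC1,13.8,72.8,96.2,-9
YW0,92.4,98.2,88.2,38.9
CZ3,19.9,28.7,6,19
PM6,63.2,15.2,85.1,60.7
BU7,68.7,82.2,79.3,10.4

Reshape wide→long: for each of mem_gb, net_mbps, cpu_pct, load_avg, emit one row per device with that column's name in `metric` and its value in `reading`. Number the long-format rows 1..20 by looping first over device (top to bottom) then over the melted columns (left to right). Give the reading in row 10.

28.7

20 rows total (5 × 4). Row 10: index ⌊(10-1)/4⌋ = 2 into device → CZ3; (10-1) mod 4 = 1 into the melted columns → net_mbps.
So row 10 is (CZ3, net_mbps, 28.7); reading = 28.7.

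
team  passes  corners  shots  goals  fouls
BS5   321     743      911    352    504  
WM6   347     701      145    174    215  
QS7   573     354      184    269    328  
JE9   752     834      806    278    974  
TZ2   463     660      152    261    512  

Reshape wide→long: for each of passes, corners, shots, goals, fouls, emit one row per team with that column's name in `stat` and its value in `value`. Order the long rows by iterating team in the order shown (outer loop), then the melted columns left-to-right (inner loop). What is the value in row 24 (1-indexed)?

261

25 rows total (5 × 5). Row 24: index ⌊(24-1)/5⌋ = 4 into team → TZ2; (24-1) mod 5 = 3 into the melted columns → goals.
So row 24 is (TZ2, goals, 261); value = 261.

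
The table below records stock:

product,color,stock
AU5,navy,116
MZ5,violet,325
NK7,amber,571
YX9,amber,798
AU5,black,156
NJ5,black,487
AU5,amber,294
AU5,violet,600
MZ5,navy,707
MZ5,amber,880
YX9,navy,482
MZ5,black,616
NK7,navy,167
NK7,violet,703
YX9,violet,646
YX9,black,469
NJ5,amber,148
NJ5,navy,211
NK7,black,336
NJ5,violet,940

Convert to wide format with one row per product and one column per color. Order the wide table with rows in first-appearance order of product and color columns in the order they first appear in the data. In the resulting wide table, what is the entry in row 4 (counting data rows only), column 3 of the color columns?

798

With rows in first-appearance order of product, row 4 is product=YX9. color columns in first-appearance order: navy, violet, amber, black; column 3 is amber.
Long rows with product=YX9, color=amber: stock = 798.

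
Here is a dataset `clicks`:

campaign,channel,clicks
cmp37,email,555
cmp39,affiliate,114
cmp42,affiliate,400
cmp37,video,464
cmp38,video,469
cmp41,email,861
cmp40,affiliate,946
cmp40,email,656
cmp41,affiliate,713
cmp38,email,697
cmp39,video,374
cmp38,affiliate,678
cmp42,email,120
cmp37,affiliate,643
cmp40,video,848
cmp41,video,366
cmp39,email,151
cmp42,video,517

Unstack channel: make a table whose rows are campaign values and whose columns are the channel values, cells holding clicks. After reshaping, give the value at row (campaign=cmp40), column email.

Wide layout: rows indexed by campaign, columns are the 3 distinct channel values (email, affiliate, video).
Cell (campaign=cmp40, channel=email) draws from the long row where campaign=cmp40 and channel=email, which has clicks=656.

656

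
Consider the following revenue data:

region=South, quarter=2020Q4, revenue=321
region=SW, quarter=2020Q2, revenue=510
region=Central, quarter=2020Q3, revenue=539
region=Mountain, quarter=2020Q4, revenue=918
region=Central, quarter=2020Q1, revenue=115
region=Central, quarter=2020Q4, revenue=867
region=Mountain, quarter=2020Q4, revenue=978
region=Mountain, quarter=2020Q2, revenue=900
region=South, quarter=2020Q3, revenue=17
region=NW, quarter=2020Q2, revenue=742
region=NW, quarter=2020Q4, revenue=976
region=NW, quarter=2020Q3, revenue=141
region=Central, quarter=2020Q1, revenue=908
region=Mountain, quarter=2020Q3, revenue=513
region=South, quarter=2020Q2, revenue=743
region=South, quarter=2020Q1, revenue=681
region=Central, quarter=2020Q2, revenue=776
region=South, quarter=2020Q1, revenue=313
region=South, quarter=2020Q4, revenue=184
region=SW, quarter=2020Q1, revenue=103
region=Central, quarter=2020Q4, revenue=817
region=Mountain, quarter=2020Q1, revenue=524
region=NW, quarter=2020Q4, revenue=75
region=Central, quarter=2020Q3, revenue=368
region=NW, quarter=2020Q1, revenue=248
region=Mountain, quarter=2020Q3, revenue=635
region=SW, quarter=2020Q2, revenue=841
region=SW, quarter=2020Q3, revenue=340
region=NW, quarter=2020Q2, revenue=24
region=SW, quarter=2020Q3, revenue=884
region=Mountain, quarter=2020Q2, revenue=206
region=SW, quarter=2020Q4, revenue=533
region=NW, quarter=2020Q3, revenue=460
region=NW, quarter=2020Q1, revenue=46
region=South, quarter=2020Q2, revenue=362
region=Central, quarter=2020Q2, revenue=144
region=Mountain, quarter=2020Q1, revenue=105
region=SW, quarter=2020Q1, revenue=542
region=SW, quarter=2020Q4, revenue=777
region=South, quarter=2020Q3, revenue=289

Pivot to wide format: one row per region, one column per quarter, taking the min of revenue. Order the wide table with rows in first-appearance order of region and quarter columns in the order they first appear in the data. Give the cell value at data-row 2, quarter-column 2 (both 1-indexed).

With rows in first-appearance order of region, row 2 is region=SW. quarter columns in first-appearance order: 2020Q4, 2020Q2, 2020Q3, 2020Q1; column 2 is 2020Q2.
Long rows with region=SW, quarter=2020Q2: min(510, 841) = 510.

510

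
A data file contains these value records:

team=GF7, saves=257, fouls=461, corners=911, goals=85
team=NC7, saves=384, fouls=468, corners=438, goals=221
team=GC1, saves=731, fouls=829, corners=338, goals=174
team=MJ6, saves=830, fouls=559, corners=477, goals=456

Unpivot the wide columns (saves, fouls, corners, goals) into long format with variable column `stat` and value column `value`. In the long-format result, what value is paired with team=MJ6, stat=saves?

Unpivoting turns each (team, wide-column) pair into one long row.
The wide cell at row MJ6, column saves holds 830, so the long row (MJ6, saves) has value=830.

830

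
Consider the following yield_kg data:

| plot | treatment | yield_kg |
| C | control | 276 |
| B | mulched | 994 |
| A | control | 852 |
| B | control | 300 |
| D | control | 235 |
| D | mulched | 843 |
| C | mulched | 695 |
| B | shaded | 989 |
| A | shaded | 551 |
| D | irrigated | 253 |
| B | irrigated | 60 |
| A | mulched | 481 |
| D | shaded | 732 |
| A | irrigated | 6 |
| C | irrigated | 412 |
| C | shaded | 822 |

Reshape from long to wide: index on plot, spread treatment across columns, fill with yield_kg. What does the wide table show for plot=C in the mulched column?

695

Wide layout: rows indexed by plot, columns are the 4 distinct treatment values (control, mulched, shaded, irrigated).
Cell (plot=C, treatment=mulched) draws from the long row where plot=C and treatment=mulched, which has yield_kg=695.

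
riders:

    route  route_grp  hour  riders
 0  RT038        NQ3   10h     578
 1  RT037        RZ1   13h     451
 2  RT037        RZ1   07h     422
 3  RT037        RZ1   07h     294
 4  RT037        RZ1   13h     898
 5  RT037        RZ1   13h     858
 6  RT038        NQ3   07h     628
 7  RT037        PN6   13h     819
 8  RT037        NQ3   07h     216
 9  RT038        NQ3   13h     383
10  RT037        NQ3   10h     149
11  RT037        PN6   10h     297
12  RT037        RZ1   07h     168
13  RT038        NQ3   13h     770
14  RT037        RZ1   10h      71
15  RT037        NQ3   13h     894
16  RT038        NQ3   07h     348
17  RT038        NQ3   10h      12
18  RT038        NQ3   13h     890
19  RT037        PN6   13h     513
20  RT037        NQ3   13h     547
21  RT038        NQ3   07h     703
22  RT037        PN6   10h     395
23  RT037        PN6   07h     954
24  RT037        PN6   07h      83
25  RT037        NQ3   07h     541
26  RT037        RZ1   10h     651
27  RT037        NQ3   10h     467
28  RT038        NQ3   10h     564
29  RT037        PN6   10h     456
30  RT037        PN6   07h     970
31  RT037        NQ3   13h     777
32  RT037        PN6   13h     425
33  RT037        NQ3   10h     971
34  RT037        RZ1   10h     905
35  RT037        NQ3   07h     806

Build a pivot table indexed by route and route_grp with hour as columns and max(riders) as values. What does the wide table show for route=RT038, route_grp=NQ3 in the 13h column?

890

Rows with route=RT038, route_grp=NQ3 and hour=13h: riders values are 383, 770, 890.
max(383, 770, 890) = 890.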